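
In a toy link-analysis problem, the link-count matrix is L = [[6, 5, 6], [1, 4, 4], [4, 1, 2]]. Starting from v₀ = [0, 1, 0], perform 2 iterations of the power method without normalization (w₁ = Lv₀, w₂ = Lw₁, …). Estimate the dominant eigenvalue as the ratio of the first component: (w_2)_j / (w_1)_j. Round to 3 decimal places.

λ ≈ 11.200

w1 = Lv₀ = (6·0 + 5·1 + 6·0; 1·0 + 4·1 + 4·0; 4·0 + 1·1 + 2·0) = (5, 4, 1)
w2 = Lw1 = (6·5 + 5·4 + 6·1; 1·5 + 4·4 + 4·1; 4·5 + 1·4 + 2·1) = (56, 25, 26)
Ratio at component: 56 / 5 = 11.200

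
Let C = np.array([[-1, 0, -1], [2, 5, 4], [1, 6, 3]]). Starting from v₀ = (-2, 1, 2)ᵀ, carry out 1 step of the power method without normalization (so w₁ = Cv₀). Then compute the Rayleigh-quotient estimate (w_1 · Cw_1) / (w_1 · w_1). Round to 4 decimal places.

w1 = Cv₀ = ((-1)·(-2) + 0·1 + (-1)·2; 2·(-2) + 5·1 + 4·2; 1·(-2) + 6·1 + 3·2) = (0, 9, 10)
Cw1 = (-10, 85, 84)
w1·Cw1 = 0·(-10) + 9·85 + 10·84 = 1605; w1·w1 = 0·0 + 9·9 + 10·10 = 181
λ ≈ 1605/181 = 8.8674

8.8674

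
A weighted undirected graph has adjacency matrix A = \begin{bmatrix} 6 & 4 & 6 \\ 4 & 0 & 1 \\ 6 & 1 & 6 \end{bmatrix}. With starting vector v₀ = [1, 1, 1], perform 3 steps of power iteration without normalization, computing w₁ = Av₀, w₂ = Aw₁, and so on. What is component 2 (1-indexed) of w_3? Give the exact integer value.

w1 = Av₀ = (16, 5, 13)
w2 = Aw1 = (194, 77, 179)
w3 = Aw2 = (2546, 955, 2315)
The requested component of w3 is 955.

955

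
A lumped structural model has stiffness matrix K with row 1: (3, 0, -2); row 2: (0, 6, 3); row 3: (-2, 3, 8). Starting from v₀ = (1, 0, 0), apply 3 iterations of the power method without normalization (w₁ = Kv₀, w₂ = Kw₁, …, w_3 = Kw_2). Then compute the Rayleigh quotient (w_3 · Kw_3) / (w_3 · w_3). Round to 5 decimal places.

w1 = Kv₀ = (3·1 + 0·0 + (-2)·0; 0·1 + 6·0 + 3·0; (-2)·1 + 3·0 + 8·0) = (3, 0, -2)
w2 = Kw1 = (3·3 + 0·0 + (-2)·(-2); 0·3 + 6·0 + 3·(-2); (-2)·3 + 3·0 + 8·(-2)) = (13, -6, -22)
w3 = Kw2 = (83, -102, -220)
Kw3 = (689, -1272, -2232)
w3·Kw3 = 83·689 + (-102)·(-1272) + (-220)·(-2232) = 677971; w3·w3 = 83·83 + (-102)·(-102) + (-220)·(-220) = 65693
λ ≈ 677971/65693 = 10.32029

λ ≈ 10.32029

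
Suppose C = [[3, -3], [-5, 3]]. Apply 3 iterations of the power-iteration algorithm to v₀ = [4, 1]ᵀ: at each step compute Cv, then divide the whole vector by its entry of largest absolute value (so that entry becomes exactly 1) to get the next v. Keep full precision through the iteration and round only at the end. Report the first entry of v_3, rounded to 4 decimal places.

Cv0 = (9.00000, -17.00000); divide by -17.00000 → v1 = (-0.52941, 1.00000)
Cv1 = (-4.58824, 5.64706); divide by 5.64706 → v2 = (-0.81250, 1.00000)
Cv2 = (-5.43750, 7.06250); divide by 7.06250 → v3 = (-0.76991, 1.00000)
Requested entry of v3: 522/-678 = -0.7699

-0.7699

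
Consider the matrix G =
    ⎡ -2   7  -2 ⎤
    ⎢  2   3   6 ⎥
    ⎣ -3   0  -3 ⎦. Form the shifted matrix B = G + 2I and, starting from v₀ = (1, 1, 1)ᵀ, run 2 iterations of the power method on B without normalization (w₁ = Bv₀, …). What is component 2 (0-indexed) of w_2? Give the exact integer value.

B = G + 2I has rows (0, 7, -2); (2, 5, 6); (-3, 0, -1)
w1 = Bv₀ = (0·1 + 7·1 + (-2)·1; 2·1 + 5·1 + 6·1; (-3)·1 + 0·1 + (-1)·1) = (5, 13, -4)
w2 = Bw1 = (0·5 + 7·13 + (-2)·(-4); 2·5 + 5·13 + 6·(-4); (-3)·5 + 0·13 + (-1)·(-4)) = (99, 51, -11)
Requested component of w2: -11

-11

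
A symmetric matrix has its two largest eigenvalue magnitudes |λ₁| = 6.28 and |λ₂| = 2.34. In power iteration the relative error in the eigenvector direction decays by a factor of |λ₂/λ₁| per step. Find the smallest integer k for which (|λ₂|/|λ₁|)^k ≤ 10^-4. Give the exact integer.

|λ₂/λ₁| = 2.34/6.28 = 0.37261
Need k ≥ ln(10^-4) / ln(0.37261) = -9.2103 / -0.9872 ≈ 9.330
Smallest integer k satisfying the bound: 10

10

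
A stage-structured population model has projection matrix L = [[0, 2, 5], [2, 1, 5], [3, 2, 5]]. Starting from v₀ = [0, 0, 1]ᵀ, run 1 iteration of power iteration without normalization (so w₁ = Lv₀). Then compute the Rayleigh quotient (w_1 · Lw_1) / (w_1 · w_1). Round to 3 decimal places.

w1 = Lv₀ = (0·0 + 2·0 + 5·1; 2·0 + 1·0 + 5·1; 3·0 + 2·0 + 5·1) = (5, 5, 5)
Lw1 = (35, 40, 50)
w1·Lw1 = 5·35 + 5·40 + 5·50 = 625; w1·w1 = 5·5 + 5·5 + 5·5 = 75
λ ≈ 625/75 = 8.333

λ ≈ 8.333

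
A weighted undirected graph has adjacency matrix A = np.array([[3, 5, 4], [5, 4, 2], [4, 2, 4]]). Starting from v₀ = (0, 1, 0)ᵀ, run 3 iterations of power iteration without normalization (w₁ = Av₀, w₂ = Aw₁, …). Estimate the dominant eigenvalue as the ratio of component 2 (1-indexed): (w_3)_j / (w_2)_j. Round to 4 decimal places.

10.3778

w1 = Av₀ = (3·0 + 5·1 + 4·0; 5·0 + 4·1 + 2·0; 4·0 + 2·1 + 4·0) = (5, 4, 2)
w2 = Aw1 = (3·5 + 5·4 + 4·2; 5·5 + 4·4 + 2·2; 4·5 + 2·4 + 4·2) = (43, 45, 36)
w3 = Aw2 = (498, 467, 406)
Ratio at component: 467 / 45 = 10.3778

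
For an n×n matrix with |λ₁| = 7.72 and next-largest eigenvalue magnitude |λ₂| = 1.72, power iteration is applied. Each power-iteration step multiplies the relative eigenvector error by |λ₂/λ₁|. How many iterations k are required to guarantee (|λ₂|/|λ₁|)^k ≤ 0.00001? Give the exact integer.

|λ₂/λ₁| = 1.72/7.72 = 0.22280
Need k ≥ ln(0.00001) / ln(0.22280) = -11.5129 / -1.5015 ≈ 7.668
Smallest integer k satisfying the bound: 8

8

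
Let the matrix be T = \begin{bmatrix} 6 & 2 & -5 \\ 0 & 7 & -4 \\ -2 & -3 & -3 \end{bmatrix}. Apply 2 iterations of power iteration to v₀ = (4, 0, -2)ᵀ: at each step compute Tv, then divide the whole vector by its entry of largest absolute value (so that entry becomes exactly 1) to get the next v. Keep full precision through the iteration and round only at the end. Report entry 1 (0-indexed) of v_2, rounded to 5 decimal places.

Tv0 = (34.000000, 8.000000, -2.000000); divide by 34.000000 → v1 = (1.000000, 0.235294, -0.058824)
Tv1 = (6.764706, 1.882353, -2.529412); divide by 6.764706 → v2 = (1.000000, 0.278261, -0.373913)
Requested entry of v2: 64/230 = 0.27826

0.27826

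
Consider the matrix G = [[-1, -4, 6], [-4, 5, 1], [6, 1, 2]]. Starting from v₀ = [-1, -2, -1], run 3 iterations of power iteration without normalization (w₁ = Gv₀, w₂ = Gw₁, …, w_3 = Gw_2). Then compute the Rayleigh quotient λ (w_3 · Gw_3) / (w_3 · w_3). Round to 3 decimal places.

-0.889

w1 = Gv₀ = ((-1)·(-1) + (-4)·(-2) + 6·(-1); (-4)·(-1) + 5·(-2) + 1·(-1); 6·(-1) + 1·(-2) + 2·(-1)) = (3, -7, -10)
w2 = Gw1 = ((-1)·3 + (-4)·(-7) + 6·(-10); (-4)·3 + 5·(-7) + 1·(-10); 6·3 + 1·(-7) + 2·(-10)) = (-35, -57, -9)
w3 = Gw2 = (209, -154, -285)
Gw3 = (-1303, -1891, 530)
w3·Gw3 = 209·(-1303) + (-154)·(-1891) + (-285)·530 = -132163; w3·w3 = 209·209 + (-154)·(-154) + (-285)·(-285) = 148622
λ ≈ -132163/148622 = -0.889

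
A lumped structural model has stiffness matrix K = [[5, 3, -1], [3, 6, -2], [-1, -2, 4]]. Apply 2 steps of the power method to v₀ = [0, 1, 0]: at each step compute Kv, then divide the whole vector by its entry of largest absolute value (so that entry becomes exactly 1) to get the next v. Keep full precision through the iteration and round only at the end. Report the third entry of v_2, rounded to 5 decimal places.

-0.46939

Kv0 = (3.000000, 6.000000, -2.000000); divide by 6.000000 → v1 = (0.500000, 1.000000, -0.333333)
Kv1 = (5.833333, 8.166667, -3.833333); divide by 8.166667 → v2 = (0.714286, 1.000000, -0.469388)
Requested entry of v2: -23/49 = -0.46939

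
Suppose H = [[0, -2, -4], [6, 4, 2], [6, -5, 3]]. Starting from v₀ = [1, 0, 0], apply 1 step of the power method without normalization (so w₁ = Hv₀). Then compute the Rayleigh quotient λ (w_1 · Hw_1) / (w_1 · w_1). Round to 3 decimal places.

λ ≈ 2.000

w1 = Hv₀ = (0·1 + (-2)·0 + (-4)·0; 6·1 + 4·0 + 2·0; 6·1 + (-5)·0 + 3·0) = (0, 6, 6)
Hw1 = (-36, 36, -12)
w1·Hw1 = 0·(-36) + 6·36 + 6·(-12) = 144; w1·w1 = 0·0 + 6·6 + 6·6 = 72
λ ≈ 144/72 = 2.000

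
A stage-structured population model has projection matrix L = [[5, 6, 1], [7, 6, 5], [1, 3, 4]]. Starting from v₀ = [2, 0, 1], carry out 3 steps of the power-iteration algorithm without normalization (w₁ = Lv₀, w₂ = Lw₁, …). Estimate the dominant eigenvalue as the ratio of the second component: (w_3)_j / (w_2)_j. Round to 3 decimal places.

w1 = Lv₀ = (5·2 + 6·0 + 1·1; 7·2 + 6·0 + 5·1; 1·2 + 3·0 + 4·1) = (11, 19, 6)
w2 = Lw1 = (5·11 + 6·19 + 1·6; 7·11 + 6·19 + 5·6; 1·11 + 3·19 + 4·6) = (175, 221, 92)
w3 = Lw2 = (2293, 3011, 1206)
Ratio at component: 3011 / 221 = 13.624

13.624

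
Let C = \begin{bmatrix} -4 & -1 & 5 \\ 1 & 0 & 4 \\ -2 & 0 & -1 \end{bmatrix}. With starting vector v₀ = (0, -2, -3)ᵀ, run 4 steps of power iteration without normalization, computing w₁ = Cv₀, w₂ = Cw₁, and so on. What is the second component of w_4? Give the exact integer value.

-924

w1 = Cv₀ = ((-4)·0 + (-1)·(-2) + 5·(-3); 1·0 + 0·(-2) + 4·(-3); (-2)·0 + 0·(-2) + (-1)·(-3)) = (-13, -12, 3)
w2 = Cw1 = ((-4)·(-13) + (-1)·(-12) + 5·3; 1·(-13) + 0·(-12) + 4·3; (-2)·(-13) + 0·(-12) + (-1)·3) = (79, -1, 23)
w3 = Cw2 = (-200, 171, -181)
w4 = Cw3 = (-276, -924, 581)
The requested component of w4 is -924.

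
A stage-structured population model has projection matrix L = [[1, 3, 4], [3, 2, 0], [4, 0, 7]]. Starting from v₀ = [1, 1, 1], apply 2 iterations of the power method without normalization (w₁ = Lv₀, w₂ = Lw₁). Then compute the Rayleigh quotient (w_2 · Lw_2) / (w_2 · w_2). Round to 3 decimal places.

w1 = Lv₀ = (1·1 + 3·1 + 4·1; 3·1 + 2·1 + 0·1; 4·1 + 0·1 + 7·1) = (8, 5, 11)
w2 = Lw1 = (1·8 + 3·5 + 4·11; 3·8 + 2·5 + 0·11; 4·8 + 0·5 + 7·11) = (67, 34, 109)
Lw2 = (605, 269, 1031)
w2·Lw2 = 67·605 + 34·269 + 109·1031 = 162060; w2·w2 = 67·67 + 34·34 + 109·109 = 17526
λ ≈ 162060/17526 = 9.247

9.247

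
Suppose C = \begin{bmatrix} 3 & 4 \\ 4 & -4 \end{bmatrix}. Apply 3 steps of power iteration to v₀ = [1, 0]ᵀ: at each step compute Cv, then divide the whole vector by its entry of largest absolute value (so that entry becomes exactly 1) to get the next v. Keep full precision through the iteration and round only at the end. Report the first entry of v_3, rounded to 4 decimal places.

Cv0 = (3.00000, 4.00000); divide by 4.00000 → v1 = (0.75000, 1.00000)
Cv1 = (6.25000, -1.00000); divide by 6.25000 → v2 = (1.00000, -0.16000)
Cv2 = (2.36000, 4.64000); divide by 4.64000 → v3 = (0.50862, 1.00000)
Requested entry of v3: 59/116 = 0.5086

0.5086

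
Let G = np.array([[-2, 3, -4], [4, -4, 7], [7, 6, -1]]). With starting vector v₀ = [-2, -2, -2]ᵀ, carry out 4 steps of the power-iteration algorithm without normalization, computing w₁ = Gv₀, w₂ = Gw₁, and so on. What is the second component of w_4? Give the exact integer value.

-4192

w1 = Gv₀ = (6, -14, -24)
w2 = Gw1 = (42, -88, -18)
w3 = Gw2 = (-276, 394, -216)
w4 = Gw3 = (2598, -4192, 648)
The requested component of w4 is -4192.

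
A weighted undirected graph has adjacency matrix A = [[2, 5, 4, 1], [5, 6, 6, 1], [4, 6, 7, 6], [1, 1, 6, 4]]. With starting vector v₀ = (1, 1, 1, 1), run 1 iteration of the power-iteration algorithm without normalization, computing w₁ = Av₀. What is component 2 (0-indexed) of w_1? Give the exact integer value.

w1 = Av₀ = (2·1 + 5·1 + 4·1 + 1·1; 5·1 + 6·1 + 6·1 + 1·1; 4·1 + 6·1 + 7·1 + 6·1; 1·1 + 1·1 + 6·1 + 4·1) = (12, 18, 23, 12)
The requested component of w1 is 23.

23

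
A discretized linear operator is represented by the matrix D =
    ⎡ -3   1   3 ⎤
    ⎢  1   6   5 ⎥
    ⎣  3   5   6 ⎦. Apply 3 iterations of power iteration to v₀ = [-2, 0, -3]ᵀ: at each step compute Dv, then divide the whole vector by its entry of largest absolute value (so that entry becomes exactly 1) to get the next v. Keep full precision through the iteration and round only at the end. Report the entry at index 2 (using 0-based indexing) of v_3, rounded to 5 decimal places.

1.00000

Dv0 = (-3.000000, -17.000000, -24.000000); divide by -24.000000 → v1 = (0.125000, 0.708333, 1.000000)
Dv1 = (3.333333, 9.375000, 9.916667); divide by 9.916667 → v2 = (0.336134, 0.945378, 1.000000)
Dv2 = (2.936975, 11.008403, 11.735294); divide by 11.735294 → v3 = (0.250269, 0.938059, 1.000000)
Requested entry of v3: -2793/-2793 = 1.00000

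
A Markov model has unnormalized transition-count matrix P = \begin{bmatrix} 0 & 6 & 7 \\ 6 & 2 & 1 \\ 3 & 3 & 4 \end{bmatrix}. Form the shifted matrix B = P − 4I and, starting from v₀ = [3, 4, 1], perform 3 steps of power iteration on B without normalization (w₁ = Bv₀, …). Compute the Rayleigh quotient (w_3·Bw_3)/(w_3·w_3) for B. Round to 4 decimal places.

B = P − 4I has rows (-4, 6, 7); (6, -2, 1); (3, 3, 0)
w1 = Bv₀ = ((-4)·3 + 6·4 + 7·1; 6·3 + (-2)·4 + 1·1; 3·3 + 3·4 + 0·1) = (19, 11, 21)
w2 = Bw1 = ((-4)·19 + 6·11 + 7·21; 6·19 + (-2)·11 + 1·21; 3·19 + 3·11 + 0·21) = (137, 113, 90)
w3 = Bw2 = (760, 686, 750)
Bw3 = (6326, 3938, 4338)
w3·Bw3 = 10762728; w3·w3 = 1610696; μ ≈ 10762728/1610696 = 6.6820

μ ≈ 6.6820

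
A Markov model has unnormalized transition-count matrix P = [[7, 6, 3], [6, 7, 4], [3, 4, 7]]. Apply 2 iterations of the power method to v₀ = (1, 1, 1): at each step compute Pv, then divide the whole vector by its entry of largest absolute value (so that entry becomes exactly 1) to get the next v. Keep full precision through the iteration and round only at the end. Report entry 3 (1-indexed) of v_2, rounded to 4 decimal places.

0.7897

Pv0 = (16.00000, 17.00000, 14.00000); divide by 17.00000 → v1 = (0.94118, 1.00000, 0.82353)
Pv1 = (15.05882, 15.94118, 12.58824); divide by 15.94118 → v2 = (0.94465, 1.00000, 0.78967)
Requested entry of v2: 214/271 = 0.7897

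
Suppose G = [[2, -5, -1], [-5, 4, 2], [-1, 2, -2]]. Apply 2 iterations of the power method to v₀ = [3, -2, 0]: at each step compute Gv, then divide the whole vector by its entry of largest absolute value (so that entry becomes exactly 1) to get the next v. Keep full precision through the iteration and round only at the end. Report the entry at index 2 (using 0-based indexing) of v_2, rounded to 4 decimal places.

0.2581

Gv0 = (16.00000, -23.00000, -7.00000); divide by -23.00000 → v1 = (-0.69565, 1.00000, 0.30435)
Gv1 = (-6.69565, 8.08696, 2.08696); divide by 8.08696 → v2 = (-0.82796, 1.00000, 0.25806)
Requested entry of v2: -48/-186 = 0.2581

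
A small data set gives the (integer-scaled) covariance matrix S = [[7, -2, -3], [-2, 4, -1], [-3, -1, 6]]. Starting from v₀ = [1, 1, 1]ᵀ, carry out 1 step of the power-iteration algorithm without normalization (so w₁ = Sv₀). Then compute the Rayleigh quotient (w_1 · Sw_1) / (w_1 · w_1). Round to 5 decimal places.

2.22222

w1 = Sv₀ = (2, 1, 2)
Sw1 = (6, -2, 5)
w1·Sw1 = 2·6 + 1·(-2) + 2·5 = 20; w1·w1 = 2·2 + 1·1 + 2·2 = 9
λ ≈ 20/9 = 2.22222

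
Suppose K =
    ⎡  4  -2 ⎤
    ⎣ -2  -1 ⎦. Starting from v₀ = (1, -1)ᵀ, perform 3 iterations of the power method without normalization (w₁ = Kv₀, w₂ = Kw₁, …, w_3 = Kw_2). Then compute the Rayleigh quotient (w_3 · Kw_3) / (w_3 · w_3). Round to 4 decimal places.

w1 = Kv₀ = (6, -1)
w2 = Kw1 = (26, -11)
w3 = Kw2 = (126, -41)
Kw3 = (586, -211)
w3·Kw3 = 126·586 + (-41)·(-211) = 82487; w3·w3 = 126·126 + (-41)·(-41) = 17557
λ ≈ 82487/17557 = 4.6982

4.6982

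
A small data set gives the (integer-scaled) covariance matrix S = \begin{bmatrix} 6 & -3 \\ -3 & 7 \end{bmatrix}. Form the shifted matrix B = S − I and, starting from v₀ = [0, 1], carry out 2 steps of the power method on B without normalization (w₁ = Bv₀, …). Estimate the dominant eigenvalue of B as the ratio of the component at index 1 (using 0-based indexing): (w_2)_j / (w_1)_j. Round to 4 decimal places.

7.5000

B = S − I has rows (5, -3); (-3, 6)
w1 = Bv₀ = (5·0 + (-3)·1; (-3)·0 + 6·1) = (-3, 6)
w2 = Bw1 = (5·(-3) + (-3)·6; (-3)·(-3) + 6·6) = (-33, 45)
Ratio: 45/6 = 7.5000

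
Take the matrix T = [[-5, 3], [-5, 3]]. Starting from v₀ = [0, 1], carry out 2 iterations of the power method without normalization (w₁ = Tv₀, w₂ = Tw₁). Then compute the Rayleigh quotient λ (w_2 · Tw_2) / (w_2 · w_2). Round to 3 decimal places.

w1 = Tv₀ = ((-5)·0 + 3·1; (-5)·0 + 3·1) = (3, 3)
w2 = Tw1 = ((-5)·3 + 3·3; (-5)·3 + 3·3) = (-6, -6)
Tw2 = (12, 12)
w2·Tw2 = (-6)·12 + (-6)·12 = -144; w2·w2 = (-6)·(-6) + (-6)·(-6) = 72
λ ≈ -144/72 = -2.000

-2.000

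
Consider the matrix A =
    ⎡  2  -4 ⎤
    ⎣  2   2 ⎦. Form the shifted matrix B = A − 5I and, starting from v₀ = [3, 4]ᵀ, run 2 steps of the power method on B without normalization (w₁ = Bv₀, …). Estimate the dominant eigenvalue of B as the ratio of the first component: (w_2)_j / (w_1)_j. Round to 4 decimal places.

-3.9600

B = A − 5I has rows (-3, -4); (2, -3)
w1 = Bv₀ = ((-3)·3 + (-4)·4; 2·3 + (-3)·4) = (-25, -6)
w2 = Bw1 = ((-3)·(-25) + (-4)·(-6); 2·(-25) + (-3)·(-6)) = (99, -32)
Ratio: 99/-25 = -3.9600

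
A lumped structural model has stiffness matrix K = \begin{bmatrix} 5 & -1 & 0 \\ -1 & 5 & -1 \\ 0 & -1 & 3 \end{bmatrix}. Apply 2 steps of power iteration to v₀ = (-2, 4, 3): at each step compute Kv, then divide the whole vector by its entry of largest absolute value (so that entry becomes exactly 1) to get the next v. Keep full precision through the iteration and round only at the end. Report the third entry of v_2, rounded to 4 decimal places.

-0.0385

Kv0 = (-14.00000, 19.00000, 5.00000); divide by 19.00000 → v1 = (-0.73684, 1.00000, 0.26316)
Kv1 = (-4.68421, 5.47368, -0.21053); divide by 5.47368 → v2 = (-0.85577, 1.00000, -0.03846)
Requested entry of v2: -4/104 = -0.0385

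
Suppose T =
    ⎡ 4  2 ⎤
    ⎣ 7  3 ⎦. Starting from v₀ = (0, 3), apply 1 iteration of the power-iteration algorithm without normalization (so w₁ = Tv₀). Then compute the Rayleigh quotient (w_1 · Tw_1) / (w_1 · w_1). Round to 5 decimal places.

7.46154

w1 = Tv₀ = (6, 9)
Tw1 = (42, 69)
w1·Tw1 = 6·42 + 9·69 = 873; w1·w1 = 6·6 + 9·9 = 117
λ ≈ 873/117 = 7.46154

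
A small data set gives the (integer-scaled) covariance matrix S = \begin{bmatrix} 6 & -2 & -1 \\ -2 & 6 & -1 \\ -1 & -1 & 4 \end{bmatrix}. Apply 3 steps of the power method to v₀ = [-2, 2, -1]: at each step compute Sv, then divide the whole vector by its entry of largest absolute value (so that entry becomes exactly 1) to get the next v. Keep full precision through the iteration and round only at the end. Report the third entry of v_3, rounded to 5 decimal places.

-0.08194

Sv0 = (-15.000000, 17.000000, -4.000000); divide by 17.000000 → v1 = (-0.882353, 1.000000, -0.235294)
Sv1 = (-7.058824, 8.000000, -1.058824); divide by 8.000000 → v2 = (-0.882353, 1.000000, -0.132353)
Sv2 = (-7.161765, 7.897059, -0.647059); divide by 7.897059 → v3 = (-0.906890, 1.000000, -0.081937)
Requested entry of v3: -88/1074 = -0.08194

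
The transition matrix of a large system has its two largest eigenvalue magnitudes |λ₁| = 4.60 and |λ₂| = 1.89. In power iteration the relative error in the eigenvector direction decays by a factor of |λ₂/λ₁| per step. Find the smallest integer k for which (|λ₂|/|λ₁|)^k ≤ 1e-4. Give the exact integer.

11

|λ₂/λ₁| = 1.89/4.60 = 0.41087
Need k ≥ ln(1e-4) / ln(0.41087) = -9.2103 / -0.8895 ≈ 10.355
Smallest integer k satisfying the bound: 11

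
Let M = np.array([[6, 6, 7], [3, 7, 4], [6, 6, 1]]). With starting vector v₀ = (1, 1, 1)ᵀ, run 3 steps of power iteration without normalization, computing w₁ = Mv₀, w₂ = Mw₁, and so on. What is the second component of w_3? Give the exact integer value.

3160

w1 = Mv₀ = (6·1 + 6·1 + 7·1; 3·1 + 7·1 + 4·1; 6·1 + 6·1 + 1·1) = (19, 14, 13)
w2 = Mw1 = (6·19 + 6·14 + 7·13; 3·19 + 7·14 + 4·13; 6·19 + 6·14 + 1·13) = (289, 207, 211)
w3 = Mw2 = (4453, 3160, 3187)
The requested component of w3 is 3160.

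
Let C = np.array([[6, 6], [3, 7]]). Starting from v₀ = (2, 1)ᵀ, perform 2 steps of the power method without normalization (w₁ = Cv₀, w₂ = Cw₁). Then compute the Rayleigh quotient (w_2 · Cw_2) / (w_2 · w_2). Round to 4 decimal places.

λ ≈ 10.7420

w1 = Cv₀ = (6·2 + 6·1; 3·2 + 7·1) = (18, 13)
w2 = Cw1 = (6·18 + 6·13; 3·18 + 7·13) = (186, 145)
Cw2 = (1986, 1573)
w2·Cw2 = 186·1986 + 145·1573 = 597481; w2·w2 = 186·186 + 145·145 = 55621
λ ≈ 597481/55621 = 10.7420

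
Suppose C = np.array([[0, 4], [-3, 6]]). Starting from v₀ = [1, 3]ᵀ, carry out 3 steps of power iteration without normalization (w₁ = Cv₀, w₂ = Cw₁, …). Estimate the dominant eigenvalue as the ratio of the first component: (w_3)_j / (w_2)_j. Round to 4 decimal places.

3.6000

w1 = Cv₀ = (0·1 + 4·3; (-3)·1 + 6·3) = (12, 15)
w2 = Cw1 = (0·12 + 4·15; (-3)·12 + 6·15) = (60, 54)
w3 = Cw2 = (216, 144)
Ratio at component: 216 / 60 = 3.6000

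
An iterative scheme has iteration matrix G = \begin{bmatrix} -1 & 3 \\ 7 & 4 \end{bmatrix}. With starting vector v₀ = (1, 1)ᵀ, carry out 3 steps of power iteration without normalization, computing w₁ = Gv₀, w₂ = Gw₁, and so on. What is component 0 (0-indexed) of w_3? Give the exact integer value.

143

w1 = Gv₀ = ((-1)·1 + 3·1; 7·1 + 4·1) = (2, 11)
w2 = Gw1 = ((-1)·2 + 3·11; 7·2 + 4·11) = (31, 58)
w3 = Gw2 = (143, 449)
The requested component of w3 is 143.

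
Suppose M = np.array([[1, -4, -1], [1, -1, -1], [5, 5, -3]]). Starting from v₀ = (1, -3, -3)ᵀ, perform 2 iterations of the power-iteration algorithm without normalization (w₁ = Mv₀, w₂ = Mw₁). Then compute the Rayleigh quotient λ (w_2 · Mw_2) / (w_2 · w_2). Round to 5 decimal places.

w1 = Mv₀ = (1·1 + (-4)·(-3) + (-1)·(-3); 1·1 + (-1)·(-3) + (-1)·(-3); 5·1 + 5·(-3) + (-3)·(-3)) = (16, 7, -1)
w2 = Mw1 = (1·16 + (-4)·7 + (-1)·(-1); 1·16 + (-1)·7 + (-1)·(-1); 5·16 + 5·7 + (-3)·(-1)) = (-11, 10, 118)
Mw2 = (-169, -139, -359)
w2·Mw2 = (-11)·(-169) + 10·(-139) + 118·(-359) = -41893; w2·w2 = (-11)·(-11) + 10·10 + 118·118 = 14145
λ ≈ -41893/14145 = -2.96168

-2.96168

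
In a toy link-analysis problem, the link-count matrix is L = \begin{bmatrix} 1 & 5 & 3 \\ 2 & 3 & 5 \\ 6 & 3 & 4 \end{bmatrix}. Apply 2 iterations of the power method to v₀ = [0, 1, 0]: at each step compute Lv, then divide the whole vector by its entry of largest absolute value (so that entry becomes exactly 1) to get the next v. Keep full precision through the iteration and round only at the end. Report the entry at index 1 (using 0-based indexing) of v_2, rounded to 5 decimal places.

Lv0 = (5.000000, 3.000000, 3.000000); divide by 5.000000 → v1 = (1.000000, 0.600000, 0.600000)
Lv1 = (5.800000, 6.800000, 10.200000); divide by 10.200000 → v2 = (0.568627, 0.666667, 1.000000)
Requested entry of v2: 34/51 = 0.66667

0.66667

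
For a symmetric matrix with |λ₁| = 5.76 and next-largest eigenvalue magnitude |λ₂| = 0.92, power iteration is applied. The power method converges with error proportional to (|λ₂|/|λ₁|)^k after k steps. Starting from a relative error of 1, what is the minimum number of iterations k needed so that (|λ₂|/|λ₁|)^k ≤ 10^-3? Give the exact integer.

4

|λ₂/λ₁| = 0.92/5.76 = 0.15972
Need k ≥ ln(10^-3) / ln(0.15972) = -6.9078 / -1.8343 ≈ 3.766
Smallest integer k satisfying the bound: 4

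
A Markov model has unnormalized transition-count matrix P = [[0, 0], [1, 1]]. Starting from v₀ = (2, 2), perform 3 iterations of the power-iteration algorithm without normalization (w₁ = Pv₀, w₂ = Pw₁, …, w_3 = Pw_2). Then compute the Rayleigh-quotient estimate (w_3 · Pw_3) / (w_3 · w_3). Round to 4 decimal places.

1.0000

w1 = Pv₀ = (0·2 + 0·2; 1·2 + 1·2) = (0, 4)
w2 = Pw1 = (0·0 + 0·4; 1·0 + 1·4) = (0, 4)
w3 = Pw2 = (0, 4)
Pw3 = (0, 4)
w3·Pw3 = 0·0 + 4·4 = 16; w3·w3 = 0·0 + 4·4 = 16
λ ≈ 16/16 = 1.0000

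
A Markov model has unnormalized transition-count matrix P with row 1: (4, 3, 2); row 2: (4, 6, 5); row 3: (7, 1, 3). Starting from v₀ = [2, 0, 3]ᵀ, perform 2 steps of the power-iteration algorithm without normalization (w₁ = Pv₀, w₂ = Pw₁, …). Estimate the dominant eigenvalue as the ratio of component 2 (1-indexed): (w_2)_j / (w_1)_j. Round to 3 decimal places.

λ ≈ 13.435

w1 = Pv₀ = (4·2 + 3·0 + 2·3; 4·2 + 6·0 + 5·3; 7·2 + 1·0 + 3·3) = (14, 23, 23)
w2 = Pw1 = (4·14 + 3·23 + 2·23; 4·14 + 6·23 + 5·23; 7·14 + 1·23 + 3·23) = (171, 309, 190)
Ratio at component: 309 / 23 = 13.435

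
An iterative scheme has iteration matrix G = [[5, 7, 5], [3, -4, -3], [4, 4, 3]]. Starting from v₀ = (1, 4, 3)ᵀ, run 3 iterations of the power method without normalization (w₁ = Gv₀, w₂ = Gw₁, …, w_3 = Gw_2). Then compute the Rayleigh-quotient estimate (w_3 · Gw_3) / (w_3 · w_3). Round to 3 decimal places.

7.278

w1 = Gv₀ = (5·1 + 7·4 + 5·3; 3·1 + (-4)·4 + (-3)·3; 4·1 + 4·4 + 3·3) = (48, -22, 29)
w2 = Gw1 = (5·48 + 7·(-22) + 5·29; 3·48 + (-4)·(-22) + (-3)·29; 4·48 + 4·(-22) + 3·29) = (231, 145, 191)
w3 = Gw2 = (3125, -460, 2077)
Gw3 = (22790, 4984, 16891)
w3·Gw3 = 3125·22790 + (-460)·4984 + 2077·16891 = 104008717; w3·w3 = 3125·3125 + (-460)·(-460) + 2077·2077 = 14291154
λ ≈ 104008717/14291154 = 7.278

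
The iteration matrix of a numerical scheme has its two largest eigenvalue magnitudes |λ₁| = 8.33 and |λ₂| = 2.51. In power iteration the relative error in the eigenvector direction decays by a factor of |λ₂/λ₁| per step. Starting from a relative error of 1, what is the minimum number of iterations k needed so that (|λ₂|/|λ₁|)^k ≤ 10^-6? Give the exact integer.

|λ₂/λ₁| = 2.51/8.33 = 0.30132
Need k ≥ ln(10^-6) / ln(0.30132) = -13.8155 / -1.1996 ≈ 11.517
Smallest integer k satisfying the bound: 12

12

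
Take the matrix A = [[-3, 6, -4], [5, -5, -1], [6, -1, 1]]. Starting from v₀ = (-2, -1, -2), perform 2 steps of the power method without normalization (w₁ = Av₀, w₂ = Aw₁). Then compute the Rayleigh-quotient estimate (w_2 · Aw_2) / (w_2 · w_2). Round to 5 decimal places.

w1 = Av₀ = ((-3)·(-2) + 6·(-1) + (-4)·(-2); 5·(-2) + (-5)·(-1) + (-1)·(-2); 6·(-2) + (-1)·(-1) + 1·(-2)) = (8, -3, -13)
w2 = Aw1 = ((-3)·8 + 6·(-3) + (-4)·(-13); 5·8 + (-5)·(-3) + (-1)·(-13); 6·8 + (-1)·(-3) + 1·(-13)) = (10, 68, 38)
Aw2 = (226, -328, 30)
w2·Aw2 = 10·226 + 68·(-328) + 38·30 = -18904; w2·w2 = 10·10 + 68·68 + 38·38 = 6168
λ ≈ -18904/6168 = -3.06485

-3.06485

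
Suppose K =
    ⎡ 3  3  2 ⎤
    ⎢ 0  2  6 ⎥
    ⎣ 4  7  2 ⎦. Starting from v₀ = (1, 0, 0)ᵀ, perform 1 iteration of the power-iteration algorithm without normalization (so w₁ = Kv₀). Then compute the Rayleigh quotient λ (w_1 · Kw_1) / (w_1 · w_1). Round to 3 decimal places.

w1 = Kv₀ = (3·1 + 3·0 + 2·0; 0·1 + 2·0 + 6·0; 4·1 + 7·0 + 2·0) = (3, 0, 4)
Kw1 = (17, 24, 20)
w1·Kw1 = 3·17 + 0·24 + 4·20 = 131; w1·w1 = 3·3 + 0·0 + 4·4 = 25
λ ≈ 131/25 = 5.240

λ ≈ 5.240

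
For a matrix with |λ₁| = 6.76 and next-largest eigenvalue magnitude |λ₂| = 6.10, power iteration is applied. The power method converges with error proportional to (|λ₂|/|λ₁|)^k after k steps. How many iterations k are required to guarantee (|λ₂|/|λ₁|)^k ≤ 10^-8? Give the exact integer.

|λ₂/λ₁| = 6.10/6.76 = 0.90237
Need k ≥ ln(10^-8) / ln(0.90237) = -18.4207 / -0.1027 ≈ 179.304
Smallest integer k satisfying the bound: 180

180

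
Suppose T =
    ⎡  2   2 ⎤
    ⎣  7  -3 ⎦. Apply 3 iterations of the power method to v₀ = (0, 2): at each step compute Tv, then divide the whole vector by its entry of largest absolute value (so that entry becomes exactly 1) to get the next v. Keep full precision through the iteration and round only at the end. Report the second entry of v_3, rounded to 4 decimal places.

1.0000

Tv0 = (4.00000, -6.00000); divide by -6.00000 → v1 = (-0.66667, 1.00000)
Tv1 = (0.66667, -7.66667); divide by -7.66667 → v2 = (-0.08696, 1.00000)
Tv2 = (1.82609, -3.60870); divide by -3.60870 → v3 = (-0.50602, 1.00000)
Requested entry of v3: -166/-166 = 1.0000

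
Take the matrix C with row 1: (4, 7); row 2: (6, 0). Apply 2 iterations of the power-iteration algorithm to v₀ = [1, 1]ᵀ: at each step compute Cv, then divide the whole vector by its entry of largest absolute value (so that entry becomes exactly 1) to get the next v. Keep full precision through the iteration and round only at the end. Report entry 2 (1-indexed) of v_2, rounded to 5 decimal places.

0.76744

Cv0 = (11.000000, 6.000000); divide by 11.000000 → v1 = (1.000000, 0.545455)
Cv1 = (7.818182, 6.000000); divide by 7.818182 → v2 = (1.000000, 0.767442)
Requested entry of v2: 66/86 = 0.76744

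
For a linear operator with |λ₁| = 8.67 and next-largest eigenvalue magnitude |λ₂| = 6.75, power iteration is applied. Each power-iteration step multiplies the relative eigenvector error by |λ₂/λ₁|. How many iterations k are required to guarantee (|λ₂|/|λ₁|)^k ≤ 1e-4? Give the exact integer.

|λ₂/λ₁| = 6.75/8.67 = 0.77855
Need k ≥ ln(1e-4) / ln(0.77855) = -9.2103 / -0.2503 ≈ 36.793
Smallest integer k satisfying the bound: 37

37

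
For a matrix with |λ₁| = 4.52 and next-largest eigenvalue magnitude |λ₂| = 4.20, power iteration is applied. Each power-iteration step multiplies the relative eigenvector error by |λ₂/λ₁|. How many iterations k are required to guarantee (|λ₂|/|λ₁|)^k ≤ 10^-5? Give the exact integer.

|λ₂/λ₁| = 4.20/4.52 = 0.92920
Need k ≥ ln(10^-5) / ln(0.92920) = -11.5129 / -0.0734 ≈ 156.793
Smallest integer k satisfying the bound: 157

157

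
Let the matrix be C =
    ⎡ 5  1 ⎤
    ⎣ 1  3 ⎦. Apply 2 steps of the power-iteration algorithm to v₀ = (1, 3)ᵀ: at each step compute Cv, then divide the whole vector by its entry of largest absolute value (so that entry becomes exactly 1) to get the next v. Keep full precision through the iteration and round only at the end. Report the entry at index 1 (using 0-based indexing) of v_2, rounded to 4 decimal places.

0.7600

Cv0 = (8.00000, 10.00000); divide by 10.00000 → v1 = (0.80000, 1.00000)
Cv1 = (5.00000, 3.80000); divide by 5.00000 → v2 = (1.00000, 0.76000)
Requested entry of v2: 38/50 = 0.7600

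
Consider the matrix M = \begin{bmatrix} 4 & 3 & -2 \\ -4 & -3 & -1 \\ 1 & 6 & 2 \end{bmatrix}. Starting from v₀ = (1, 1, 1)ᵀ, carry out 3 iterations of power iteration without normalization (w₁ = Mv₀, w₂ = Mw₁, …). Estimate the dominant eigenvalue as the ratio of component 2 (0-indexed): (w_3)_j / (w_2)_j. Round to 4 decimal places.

w1 = Mv₀ = (4·1 + 3·1 + (-2)·1; (-4)·1 + (-3)·1 + (-1)·1; 1·1 + 6·1 + 2·1) = (5, -8, 9)
w2 = Mw1 = (4·5 + 3·(-8) + (-2)·9; (-4)·5 + (-3)·(-8) + (-1)·9; 1·5 + 6·(-8) + 2·9) = (-22, -5, -25)
w3 = Mw2 = (-53, 128, -102)
Ratio at component: -102 / -25 = 4.0800

λ ≈ 4.0800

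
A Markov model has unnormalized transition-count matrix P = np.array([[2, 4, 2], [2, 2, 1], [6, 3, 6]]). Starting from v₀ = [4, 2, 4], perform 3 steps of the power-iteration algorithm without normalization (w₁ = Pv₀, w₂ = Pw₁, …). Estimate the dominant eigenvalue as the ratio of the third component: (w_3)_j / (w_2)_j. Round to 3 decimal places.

9.337

w1 = Pv₀ = (2·4 + 4·2 + 2·4; 2·4 + 2·2 + 1·4; 6·4 + 3·2 + 6·4) = (24, 16, 54)
w2 = Pw1 = (2·24 + 4·16 + 2·54; 2·24 + 2·16 + 1·54; 6·24 + 3·16 + 6·54) = (220, 134, 516)
w3 = Pw2 = (2008, 1224, 4818)
Ratio at component: 4818 / 516 = 9.337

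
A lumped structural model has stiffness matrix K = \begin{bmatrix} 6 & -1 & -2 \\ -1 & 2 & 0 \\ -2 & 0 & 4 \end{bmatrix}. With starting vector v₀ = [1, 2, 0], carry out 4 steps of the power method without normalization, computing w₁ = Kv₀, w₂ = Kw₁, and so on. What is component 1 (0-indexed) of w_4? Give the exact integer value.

w1 = Kv₀ = (4, 3, -2)
w2 = Kw1 = (25, 2, -16)
w3 = Kw2 = (180, -21, -114)
w4 = Kw3 = (1329, -222, -816)
The requested component of w4 is -222.

-222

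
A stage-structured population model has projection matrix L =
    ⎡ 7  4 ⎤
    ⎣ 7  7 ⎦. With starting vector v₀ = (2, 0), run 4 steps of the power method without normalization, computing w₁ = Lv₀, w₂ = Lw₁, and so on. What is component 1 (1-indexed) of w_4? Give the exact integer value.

w1 = Lv₀ = (7·2 + 4·0; 7·2 + 7·0) = (14, 14)
w2 = Lw1 = (7·14 + 4·14; 7·14 + 7·14) = (154, 196)
w3 = Lw2 = (1862, 2450)
w4 = Lw3 = (22834, 30184)
The requested component of w4 is 22834.

22834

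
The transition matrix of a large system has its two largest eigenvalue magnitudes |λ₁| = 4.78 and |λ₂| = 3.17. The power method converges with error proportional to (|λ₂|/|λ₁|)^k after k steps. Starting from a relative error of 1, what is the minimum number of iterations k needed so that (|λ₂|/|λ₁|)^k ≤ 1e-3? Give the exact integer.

|λ₂/λ₁| = 3.17/4.78 = 0.66318
Need k ≥ ln(1e-3) / ln(0.66318) = -6.9078 / -0.4107 ≈ 16.819
Smallest integer k satisfying the bound: 17

17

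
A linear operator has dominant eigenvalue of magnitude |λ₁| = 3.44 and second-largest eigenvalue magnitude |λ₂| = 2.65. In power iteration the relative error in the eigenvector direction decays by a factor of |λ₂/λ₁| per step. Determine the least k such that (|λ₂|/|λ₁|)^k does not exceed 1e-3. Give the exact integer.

27

|λ₂/λ₁| = 2.65/3.44 = 0.77035
Need k ≥ ln(1e-3) / ln(0.77035) = -6.9078 / -0.2609 ≈ 26.475
Smallest integer k satisfying the bound: 27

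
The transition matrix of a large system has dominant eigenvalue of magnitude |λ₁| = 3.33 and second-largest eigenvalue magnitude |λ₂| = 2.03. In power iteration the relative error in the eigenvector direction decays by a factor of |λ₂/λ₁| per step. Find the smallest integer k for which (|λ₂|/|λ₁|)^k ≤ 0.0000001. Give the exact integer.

33

|λ₂/λ₁| = 2.03/3.33 = 0.60961
Need k ≥ ln(0.0000001) / ln(0.60961) = -16.1181 / -0.4949 ≈ 32.566
Smallest integer k satisfying the bound: 33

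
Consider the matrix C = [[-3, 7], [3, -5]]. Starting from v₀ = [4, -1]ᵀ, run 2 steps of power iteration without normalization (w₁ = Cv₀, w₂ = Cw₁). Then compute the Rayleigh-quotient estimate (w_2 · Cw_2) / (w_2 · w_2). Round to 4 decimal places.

-8.6756

w1 = Cv₀ = ((-3)·4 + 7·(-1); 3·4 + (-5)·(-1)) = (-19, 17)
w2 = Cw1 = ((-3)·(-19) + 7·17; 3·(-19) + (-5)·17) = (176, -142)
Cw2 = (-1522, 1238)
w2·Cw2 = 176·(-1522) + (-142)·1238 = -443668; w2·w2 = 176·176 + (-142)·(-142) = 51140
λ ≈ -443668/51140 = -8.6756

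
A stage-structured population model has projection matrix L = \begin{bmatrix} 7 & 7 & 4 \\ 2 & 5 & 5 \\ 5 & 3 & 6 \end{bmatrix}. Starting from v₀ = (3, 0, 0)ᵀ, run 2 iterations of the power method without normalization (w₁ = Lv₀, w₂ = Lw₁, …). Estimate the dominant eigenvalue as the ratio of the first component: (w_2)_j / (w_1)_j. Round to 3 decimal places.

11.857

w1 = Lv₀ = (21, 6, 15)
w2 = Lw1 = (249, 147, 213)
Ratio at component: 249 / 21 = 11.857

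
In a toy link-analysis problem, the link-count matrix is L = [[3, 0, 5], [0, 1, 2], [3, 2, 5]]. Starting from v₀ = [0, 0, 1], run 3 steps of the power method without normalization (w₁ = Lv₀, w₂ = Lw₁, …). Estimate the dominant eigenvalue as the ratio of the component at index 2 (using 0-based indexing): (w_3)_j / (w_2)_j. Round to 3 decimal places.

w1 = Lv₀ = (5, 2, 5)
w2 = Lw1 = (40, 12, 44)
w3 = Lw2 = (340, 100, 364)
Ratio at component: 364 / 44 = 8.273

8.273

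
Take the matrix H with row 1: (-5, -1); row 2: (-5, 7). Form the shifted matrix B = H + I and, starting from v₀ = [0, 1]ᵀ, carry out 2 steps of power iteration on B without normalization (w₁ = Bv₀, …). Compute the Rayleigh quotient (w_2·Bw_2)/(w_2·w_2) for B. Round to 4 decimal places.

B = H + I has rows (-4, -1); (-5, 8)
w1 = Bv₀ = (-1, 8)
w2 = Bw1 = (-4, 69)
Bw2 = (-53, 572)
w2·Bw2 = 39680; w2·w2 = 4777; μ ≈ 39680/4777 = 8.3065

μ ≈ 8.3065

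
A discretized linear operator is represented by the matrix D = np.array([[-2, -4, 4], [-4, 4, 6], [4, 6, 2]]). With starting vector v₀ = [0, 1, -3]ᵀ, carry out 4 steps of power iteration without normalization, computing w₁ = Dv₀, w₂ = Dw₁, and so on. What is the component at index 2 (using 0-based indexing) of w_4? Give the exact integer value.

w1 = Dv₀ = (-16, -14, 0)
w2 = Dw1 = (88, 8, -148)
w3 = Dw2 = (-800, -1208, 104)
w4 = Dw3 = (6848, -1008, -10240)
The requested component of w4 is -10240.

-10240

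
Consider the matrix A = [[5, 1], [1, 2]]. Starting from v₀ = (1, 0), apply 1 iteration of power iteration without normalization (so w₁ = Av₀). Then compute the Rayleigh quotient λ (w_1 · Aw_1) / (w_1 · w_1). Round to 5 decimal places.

w1 = Av₀ = (5, 1)
Aw1 = (26, 7)
w1·Aw1 = 5·26 + 1·7 = 137; w1·w1 = 5·5 + 1·1 = 26
λ ≈ 137/26 = 5.26923

5.26923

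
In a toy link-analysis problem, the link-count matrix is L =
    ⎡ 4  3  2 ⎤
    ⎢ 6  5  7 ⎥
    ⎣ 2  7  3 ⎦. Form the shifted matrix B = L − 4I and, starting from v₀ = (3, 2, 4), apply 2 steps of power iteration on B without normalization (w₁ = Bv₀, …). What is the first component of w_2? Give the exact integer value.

B = L − 4I has rows (0, 3, 2); (6, 1, 7); (2, 7, -1)
w1 = Bv₀ = (14, 48, 16)
w2 = Bw1 = (176, 244, 348)
Requested component of w2: 176

176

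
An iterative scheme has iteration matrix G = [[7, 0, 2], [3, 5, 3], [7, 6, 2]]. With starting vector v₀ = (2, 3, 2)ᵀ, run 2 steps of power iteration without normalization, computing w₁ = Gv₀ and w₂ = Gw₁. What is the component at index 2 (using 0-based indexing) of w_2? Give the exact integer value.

360

w1 = Gv₀ = (7·2 + 0·3 + 2·2; 3·2 + 5·3 + 3·2; 7·2 + 6·3 + 2·2) = (18, 27, 36)
w2 = Gw1 = (7·18 + 0·27 + 2·36; 3·18 + 5·27 + 3·36; 7·18 + 6·27 + 2·36) = (198, 297, 360)
The requested component of w2 is 360.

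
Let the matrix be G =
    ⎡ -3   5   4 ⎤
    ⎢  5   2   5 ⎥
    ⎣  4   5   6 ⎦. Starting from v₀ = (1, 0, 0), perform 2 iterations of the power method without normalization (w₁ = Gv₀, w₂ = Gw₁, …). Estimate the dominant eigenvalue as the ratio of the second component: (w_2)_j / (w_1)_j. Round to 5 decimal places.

λ ≈ 3.00000

w1 = Gv₀ = (-3, 5, 4)
w2 = Gw1 = (50, 15, 37)
Ratio at component: 15 / 5 = 3.00000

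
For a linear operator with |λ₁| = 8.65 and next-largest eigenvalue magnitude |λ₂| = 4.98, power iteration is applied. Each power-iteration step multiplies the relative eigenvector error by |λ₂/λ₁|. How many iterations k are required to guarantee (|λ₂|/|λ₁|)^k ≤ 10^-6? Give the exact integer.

26

|λ₂/λ₁| = 4.98/8.65 = 0.57572
Need k ≥ ln(10^-6) / ln(0.57572) = -13.8155 / -0.5521 ≈ 25.022
Smallest integer k satisfying the bound: 26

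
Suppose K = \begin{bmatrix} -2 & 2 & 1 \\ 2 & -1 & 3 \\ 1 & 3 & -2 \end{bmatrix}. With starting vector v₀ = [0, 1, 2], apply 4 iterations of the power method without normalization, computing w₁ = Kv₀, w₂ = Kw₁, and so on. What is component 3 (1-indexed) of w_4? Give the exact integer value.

296

w1 = Kv₀ = ((-2)·0 + 2·1 + 1·2; 2·0 + (-1)·1 + 3·2; 1·0 + 3·1 + (-2)·2) = (4, 5, -1)
w2 = Kw1 = ((-2)·4 + 2·5 + 1·(-1); 2·4 + (-1)·5 + 3·(-1); 1·4 + 3·5 + (-2)·(-1)) = (1, 0, 21)
w3 = Kw2 = (19, 65, -41)
w4 = Kw3 = (51, -150, 296)
The requested component of w4 is 296.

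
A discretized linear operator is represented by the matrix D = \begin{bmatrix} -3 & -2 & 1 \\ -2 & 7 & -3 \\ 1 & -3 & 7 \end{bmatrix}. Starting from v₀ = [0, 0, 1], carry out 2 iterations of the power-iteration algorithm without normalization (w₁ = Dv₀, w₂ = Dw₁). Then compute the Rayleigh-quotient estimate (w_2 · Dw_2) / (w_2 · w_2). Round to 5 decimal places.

10.17491

w1 = Dv₀ = (1, -3, 7)
w2 = Dw1 = (10, -44, 59)
Dw2 = (117, -505, 555)
w2·Dw2 = 10·117 + (-44)·(-505) + 59·555 = 56135; w2·w2 = 10·10 + (-44)·(-44) + 59·59 = 5517
λ ≈ 56135/5517 = 10.17491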